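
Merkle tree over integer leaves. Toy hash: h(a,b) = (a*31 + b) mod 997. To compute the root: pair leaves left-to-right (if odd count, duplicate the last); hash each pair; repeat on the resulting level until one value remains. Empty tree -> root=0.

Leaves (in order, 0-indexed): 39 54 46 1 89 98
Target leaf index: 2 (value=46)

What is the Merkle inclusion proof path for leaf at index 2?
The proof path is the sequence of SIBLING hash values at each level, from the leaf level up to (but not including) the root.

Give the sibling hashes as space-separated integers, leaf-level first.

L0 (leaves): [39, 54, 46, 1, 89, 98], target index=2
L1: h(39,54)=(39*31+54)%997=266 [pair 0] h(46,1)=(46*31+1)%997=430 [pair 1] h(89,98)=(89*31+98)%997=863 [pair 2] -> [266, 430, 863]
  Sibling for proof at L0: 1
L2: h(266,430)=(266*31+430)%997=700 [pair 0] h(863,863)=(863*31+863)%997=697 [pair 1] -> [700, 697]
  Sibling for proof at L1: 266
L3: h(700,697)=(700*31+697)%997=463 [pair 0] -> [463]
  Sibling for proof at L2: 697
Root: 463
Proof path (sibling hashes from leaf to root): [1, 266, 697]

Answer: 1 266 697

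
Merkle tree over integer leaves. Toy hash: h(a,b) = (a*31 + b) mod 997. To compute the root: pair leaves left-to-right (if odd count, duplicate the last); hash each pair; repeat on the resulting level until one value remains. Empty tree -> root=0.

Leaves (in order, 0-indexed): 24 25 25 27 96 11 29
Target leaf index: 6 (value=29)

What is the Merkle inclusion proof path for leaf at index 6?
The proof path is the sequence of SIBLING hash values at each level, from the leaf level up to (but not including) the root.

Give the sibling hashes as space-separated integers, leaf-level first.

Answer: 29 993 713

Derivation:
L0 (leaves): [24, 25, 25, 27, 96, 11, 29], target index=6
L1: h(24,25)=(24*31+25)%997=769 [pair 0] h(25,27)=(25*31+27)%997=802 [pair 1] h(96,11)=(96*31+11)%997=993 [pair 2] h(29,29)=(29*31+29)%997=928 [pair 3] -> [769, 802, 993, 928]
  Sibling for proof at L0: 29
L2: h(769,802)=(769*31+802)%997=713 [pair 0] h(993,928)=(993*31+928)%997=804 [pair 1] -> [713, 804]
  Sibling for proof at L1: 993
L3: h(713,804)=(713*31+804)%997=973 [pair 0] -> [973]
  Sibling for proof at L2: 713
Root: 973
Proof path (sibling hashes from leaf to root): [29, 993, 713]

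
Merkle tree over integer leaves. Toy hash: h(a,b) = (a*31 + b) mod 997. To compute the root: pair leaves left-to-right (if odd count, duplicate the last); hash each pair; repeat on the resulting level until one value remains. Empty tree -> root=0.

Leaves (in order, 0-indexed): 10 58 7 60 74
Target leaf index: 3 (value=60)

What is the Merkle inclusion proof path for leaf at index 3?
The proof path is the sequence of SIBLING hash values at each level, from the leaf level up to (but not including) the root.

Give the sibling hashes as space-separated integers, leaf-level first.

Answer: 7 368 4

Derivation:
L0 (leaves): [10, 58, 7, 60, 74], target index=3
L1: h(10,58)=(10*31+58)%997=368 [pair 0] h(7,60)=(7*31+60)%997=277 [pair 1] h(74,74)=(74*31+74)%997=374 [pair 2] -> [368, 277, 374]
  Sibling for proof at L0: 7
L2: h(368,277)=(368*31+277)%997=718 [pair 0] h(374,374)=(374*31+374)%997=4 [pair 1] -> [718, 4]
  Sibling for proof at L1: 368
L3: h(718,4)=(718*31+4)%997=328 [pair 0] -> [328]
  Sibling for proof at L2: 4
Root: 328
Proof path (sibling hashes from leaf to root): [7, 368, 4]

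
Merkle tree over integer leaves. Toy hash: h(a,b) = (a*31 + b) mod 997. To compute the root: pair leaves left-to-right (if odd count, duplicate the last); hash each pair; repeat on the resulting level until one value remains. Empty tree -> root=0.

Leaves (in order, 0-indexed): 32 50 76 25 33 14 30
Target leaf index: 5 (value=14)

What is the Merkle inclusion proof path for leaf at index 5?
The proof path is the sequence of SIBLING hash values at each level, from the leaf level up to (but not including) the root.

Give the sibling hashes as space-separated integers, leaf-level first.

Answer: 33 960 785

Derivation:
L0 (leaves): [32, 50, 76, 25, 33, 14, 30], target index=5
L1: h(32,50)=(32*31+50)%997=45 [pair 0] h(76,25)=(76*31+25)%997=387 [pair 1] h(33,14)=(33*31+14)%997=40 [pair 2] h(30,30)=(30*31+30)%997=960 [pair 3] -> [45, 387, 40, 960]
  Sibling for proof at L0: 33
L2: h(45,387)=(45*31+387)%997=785 [pair 0] h(40,960)=(40*31+960)%997=206 [pair 1] -> [785, 206]
  Sibling for proof at L1: 960
L3: h(785,206)=(785*31+206)%997=613 [pair 0] -> [613]
  Sibling for proof at L2: 785
Root: 613
Proof path (sibling hashes from leaf to root): [33, 960, 785]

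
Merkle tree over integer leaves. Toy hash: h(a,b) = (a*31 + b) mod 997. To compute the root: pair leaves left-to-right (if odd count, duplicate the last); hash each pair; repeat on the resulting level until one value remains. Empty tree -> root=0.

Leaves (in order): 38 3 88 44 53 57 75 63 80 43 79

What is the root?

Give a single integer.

L0: [38, 3, 88, 44, 53, 57, 75, 63, 80, 43, 79]
L1: h(38,3)=(38*31+3)%997=184 h(88,44)=(88*31+44)%997=778 h(53,57)=(53*31+57)%997=703 h(75,63)=(75*31+63)%997=394 h(80,43)=(80*31+43)%997=529 h(79,79)=(79*31+79)%997=534 -> [184, 778, 703, 394, 529, 534]
L2: h(184,778)=(184*31+778)%997=500 h(703,394)=(703*31+394)%997=253 h(529,534)=(529*31+534)%997=981 -> [500, 253, 981]
L3: h(500,253)=(500*31+253)%997=798 h(981,981)=(981*31+981)%997=485 -> [798, 485]
L4: h(798,485)=(798*31+485)%997=298 -> [298]

Answer: 298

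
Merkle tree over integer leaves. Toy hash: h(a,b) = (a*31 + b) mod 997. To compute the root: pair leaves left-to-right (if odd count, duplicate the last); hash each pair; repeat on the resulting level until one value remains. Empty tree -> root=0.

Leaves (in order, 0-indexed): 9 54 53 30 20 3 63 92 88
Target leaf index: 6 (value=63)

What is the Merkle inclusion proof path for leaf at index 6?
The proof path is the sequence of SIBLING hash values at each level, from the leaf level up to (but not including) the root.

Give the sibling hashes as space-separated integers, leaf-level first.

Answer: 92 623 32 260

Derivation:
L0 (leaves): [9, 54, 53, 30, 20, 3, 63, 92, 88], target index=6
L1: h(9,54)=(9*31+54)%997=333 [pair 0] h(53,30)=(53*31+30)%997=676 [pair 1] h(20,3)=(20*31+3)%997=623 [pair 2] h(63,92)=(63*31+92)%997=51 [pair 3] h(88,88)=(88*31+88)%997=822 [pair 4] -> [333, 676, 623, 51, 822]
  Sibling for proof at L0: 92
L2: h(333,676)=(333*31+676)%997=32 [pair 0] h(623,51)=(623*31+51)%997=421 [pair 1] h(822,822)=(822*31+822)%997=382 [pair 2] -> [32, 421, 382]
  Sibling for proof at L1: 623
L3: h(32,421)=(32*31+421)%997=416 [pair 0] h(382,382)=(382*31+382)%997=260 [pair 1] -> [416, 260]
  Sibling for proof at L2: 32
L4: h(416,260)=(416*31+260)%997=195 [pair 0] -> [195]
  Sibling for proof at L3: 260
Root: 195
Proof path (sibling hashes from leaf to root): [92, 623, 32, 260]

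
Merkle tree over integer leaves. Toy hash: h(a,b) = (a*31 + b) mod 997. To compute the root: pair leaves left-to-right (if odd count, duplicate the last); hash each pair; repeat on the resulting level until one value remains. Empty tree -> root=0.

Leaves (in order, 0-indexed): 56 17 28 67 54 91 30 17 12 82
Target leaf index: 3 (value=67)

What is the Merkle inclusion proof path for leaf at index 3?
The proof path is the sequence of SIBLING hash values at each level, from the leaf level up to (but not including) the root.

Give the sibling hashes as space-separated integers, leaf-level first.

L0 (leaves): [56, 17, 28, 67, 54, 91, 30, 17, 12, 82], target index=3
L1: h(56,17)=(56*31+17)%997=756 [pair 0] h(28,67)=(28*31+67)%997=935 [pair 1] h(54,91)=(54*31+91)%997=768 [pair 2] h(30,17)=(30*31+17)%997=947 [pair 3] h(12,82)=(12*31+82)%997=454 [pair 4] -> [756, 935, 768, 947, 454]
  Sibling for proof at L0: 28
L2: h(756,935)=(756*31+935)%997=443 [pair 0] h(768,947)=(768*31+947)%997=827 [pair 1] h(454,454)=(454*31+454)%997=570 [pair 2] -> [443, 827, 570]
  Sibling for proof at L1: 756
L3: h(443,827)=(443*31+827)%997=602 [pair 0] h(570,570)=(570*31+570)%997=294 [pair 1] -> [602, 294]
  Sibling for proof at L2: 827
L4: h(602,294)=(602*31+294)%997=13 [pair 0] -> [13]
  Sibling for proof at L3: 294
Root: 13
Proof path (sibling hashes from leaf to root): [28, 756, 827, 294]

Answer: 28 756 827 294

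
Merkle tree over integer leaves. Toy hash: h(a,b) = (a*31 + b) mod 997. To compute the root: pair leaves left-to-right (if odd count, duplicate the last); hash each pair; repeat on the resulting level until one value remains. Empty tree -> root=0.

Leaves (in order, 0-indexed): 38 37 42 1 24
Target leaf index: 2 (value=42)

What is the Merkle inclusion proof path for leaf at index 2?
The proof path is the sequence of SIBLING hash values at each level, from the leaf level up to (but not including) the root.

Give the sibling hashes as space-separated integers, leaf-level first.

L0 (leaves): [38, 37, 42, 1, 24], target index=2
L1: h(38,37)=(38*31+37)%997=218 [pair 0] h(42,1)=(42*31+1)%997=306 [pair 1] h(24,24)=(24*31+24)%997=768 [pair 2] -> [218, 306, 768]
  Sibling for proof at L0: 1
L2: h(218,306)=(218*31+306)%997=85 [pair 0] h(768,768)=(768*31+768)%997=648 [pair 1] -> [85, 648]
  Sibling for proof at L1: 218
L3: h(85,648)=(85*31+648)%997=292 [pair 0] -> [292]
  Sibling for proof at L2: 648
Root: 292
Proof path (sibling hashes from leaf to root): [1, 218, 648]

Answer: 1 218 648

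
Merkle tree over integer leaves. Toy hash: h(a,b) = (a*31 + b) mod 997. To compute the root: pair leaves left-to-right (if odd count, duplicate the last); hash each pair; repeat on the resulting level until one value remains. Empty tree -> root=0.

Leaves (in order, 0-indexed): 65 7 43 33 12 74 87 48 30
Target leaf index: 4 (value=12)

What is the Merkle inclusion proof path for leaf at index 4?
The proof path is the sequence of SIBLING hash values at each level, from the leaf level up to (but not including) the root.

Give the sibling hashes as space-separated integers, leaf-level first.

L0 (leaves): [65, 7, 43, 33, 12, 74, 87, 48, 30], target index=4
L1: h(65,7)=(65*31+7)%997=28 [pair 0] h(43,33)=(43*31+33)%997=369 [pair 1] h(12,74)=(12*31+74)%997=446 [pair 2] h(87,48)=(87*31+48)%997=751 [pair 3] h(30,30)=(30*31+30)%997=960 [pair 4] -> [28, 369, 446, 751, 960]
  Sibling for proof at L0: 74
L2: h(28,369)=(28*31+369)%997=240 [pair 0] h(446,751)=(446*31+751)%997=619 [pair 1] h(960,960)=(960*31+960)%997=810 [pair 2] -> [240, 619, 810]
  Sibling for proof at L1: 751
L3: h(240,619)=(240*31+619)%997=83 [pair 0] h(810,810)=(810*31+810)%997=995 [pair 1] -> [83, 995]
  Sibling for proof at L2: 240
L4: h(83,995)=(83*31+995)%997=577 [pair 0] -> [577]
  Sibling for proof at L3: 995
Root: 577
Proof path (sibling hashes from leaf to root): [74, 751, 240, 995]

Answer: 74 751 240 995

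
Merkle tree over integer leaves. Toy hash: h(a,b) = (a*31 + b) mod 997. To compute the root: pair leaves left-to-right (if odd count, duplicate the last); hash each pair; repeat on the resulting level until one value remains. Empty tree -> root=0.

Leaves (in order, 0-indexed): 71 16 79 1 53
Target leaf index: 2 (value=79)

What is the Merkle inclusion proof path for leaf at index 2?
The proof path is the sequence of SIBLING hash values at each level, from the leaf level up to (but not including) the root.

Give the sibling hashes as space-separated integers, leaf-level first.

L0 (leaves): [71, 16, 79, 1, 53], target index=2
L1: h(71,16)=(71*31+16)%997=223 [pair 0] h(79,1)=(79*31+1)%997=456 [pair 1] h(53,53)=(53*31+53)%997=699 [pair 2] -> [223, 456, 699]
  Sibling for proof at L0: 1
L2: h(223,456)=(223*31+456)%997=390 [pair 0] h(699,699)=(699*31+699)%997=434 [pair 1] -> [390, 434]
  Sibling for proof at L1: 223
L3: h(390,434)=(390*31+434)%997=560 [pair 0] -> [560]
  Sibling for proof at L2: 434
Root: 560
Proof path (sibling hashes from leaf to root): [1, 223, 434]

Answer: 1 223 434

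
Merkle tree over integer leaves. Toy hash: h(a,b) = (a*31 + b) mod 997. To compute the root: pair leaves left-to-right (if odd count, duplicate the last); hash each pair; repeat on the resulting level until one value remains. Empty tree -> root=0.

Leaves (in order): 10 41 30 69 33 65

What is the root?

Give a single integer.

Answer: 308

Derivation:
L0: [10, 41, 30, 69, 33, 65]
L1: h(10,41)=(10*31+41)%997=351 h(30,69)=(30*31+69)%997=2 h(33,65)=(33*31+65)%997=91 -> [351, 2, 91]
L2: h(351,2)=(351*31+2)%997=913 h(91,91)=(91*31+91)%997=918 -> [913, 918]
L3: h(913,918)=(913*31+918)%997=308 -> [308]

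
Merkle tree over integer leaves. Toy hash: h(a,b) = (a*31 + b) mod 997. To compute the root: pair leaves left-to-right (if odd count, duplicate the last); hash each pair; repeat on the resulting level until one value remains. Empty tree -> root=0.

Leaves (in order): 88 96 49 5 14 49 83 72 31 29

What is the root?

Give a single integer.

L0: [88, 96, 49, 5, 14, 49, 83, 72, 31, 29]
L1: h(88,96)=(88*31+96)%997=830 h(49,5)=(49*31+5)%997=527 h(14,49)=(14*31+49)%997=483 h(83,72)=(83*31+72)%997=651 h(31,29)=(31*31+29)%997=990 -> [830, 527, 483, 651, 990]
L2: h(830,527)=(830*31+527)%997=335 h(483,651)=(483*31+651)%997=669 h(990,990)=(990*31+990)%997=773 -> [335, 669, 773]
L3: h(335,669)=(335*31+669)%997=87 h(773,773)=(773*31+773)%997=808 -> [87, 808]
L4: h(87,808)=(87*31+808)%997=514 -> [514]

Answer: 514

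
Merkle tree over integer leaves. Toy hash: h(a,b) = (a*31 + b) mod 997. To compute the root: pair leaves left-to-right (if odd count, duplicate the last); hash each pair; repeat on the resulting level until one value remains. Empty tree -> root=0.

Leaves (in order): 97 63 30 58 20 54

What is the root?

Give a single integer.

Answer: 499

Derivation:
L0: [97, 63, 30, 58, 20, 54]
L1: h(97,63)=(97*31+63)%997=79 h(30,58)=(30*31+58)%997=988 h(20,54)=(20*31+54)%997=674 -> [79, 988, 674]
L2: h(79,988)=(79*31+988)%997=446 h(674,674)=(674*31+674)%997=631 -> [446, 631]
L3: h(446,631)=(446*31+631)%997=499 -> [499]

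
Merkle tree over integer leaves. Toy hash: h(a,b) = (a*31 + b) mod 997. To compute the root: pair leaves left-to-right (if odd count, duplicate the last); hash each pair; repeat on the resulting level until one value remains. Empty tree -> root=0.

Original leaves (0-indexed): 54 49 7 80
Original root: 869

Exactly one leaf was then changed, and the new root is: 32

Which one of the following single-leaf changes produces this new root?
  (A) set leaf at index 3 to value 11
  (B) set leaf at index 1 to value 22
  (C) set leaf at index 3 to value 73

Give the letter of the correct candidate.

Original leaves: [54, 49, 7, 80]
Target new root: 32
Try each candidate change and compute the resulting root:
Candidate A: set leaf[3] = 11 -> leaves = [54, 49, 7, 11]
  L0: [54, 49, 7, 11]
  L1: h(54,49)=(54*31+49)%997=726 h(7,11)=(7*31+11)%997=228 -> [726, 228]
  L2: h(726,228)=(726*31+228)%997=800 -> [800]
  root = 800 != target 32
Candidate B: set leaf[1] = 22 -> leaves = [54, 22, 7, 80]
  L0: [54, 22, 7, 80]
  L1: h(54,22)=(54*31+22)%997=699 h(7,80)=(7*31+80)%997=297 -> [699, 297]
  L2: h(699,297)=(699*31+297)%997=32 -> [32]
  root = 32 == target 32  ** MATCH **
Candidate C: set leaf[3] = 73 -> leaves = [54, 49, 7, 73]
  L0: [54, 49, 7, 73]
  L1: h(54,49)=(54*31+49)%997=726 h(7,73)=(7*31+73)%997=290 -> [726, 290]
  L2: h(726,290)=(726*31+290)%997=862 -> [862]
  root = 862 != target 32
Candidate B produces the target root.

Answer: B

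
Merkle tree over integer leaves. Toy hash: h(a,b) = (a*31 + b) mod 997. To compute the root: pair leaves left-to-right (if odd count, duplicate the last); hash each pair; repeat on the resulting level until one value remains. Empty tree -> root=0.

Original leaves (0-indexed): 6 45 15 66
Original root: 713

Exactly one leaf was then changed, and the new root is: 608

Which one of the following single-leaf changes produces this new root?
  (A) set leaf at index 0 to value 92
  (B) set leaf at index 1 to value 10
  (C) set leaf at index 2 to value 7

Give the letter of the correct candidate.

Answer: A

Derivation:
Original leaves: [6, 45, 15, 66]
Target new root: 608
Try each candidate change and compute the resulting root:
Candidate A: set leaf[0] = 92 -> leaves = [92, 45, 15, 66]
  L0: [92, 45, 15, 66]
  L1: h(92,45)=(92*31+45)%997=903 h(15,66)=(15*31+66)%997=531 -> [903, 531]
  L2: h(903,531)=(903*31+531)%997=608 -> [608]
  root = 608 == target 608  ** MATCH **
Candidate B: set leaf[1] = 10 -> leaves = [6, 10, 15, 66]
  L0: [6, 10, 15, 66]
  L1: h(6,10)=(6*31+10)%997=196 h(15,66)=(15*31+66)%997=531 -> [196, 531]
  L2: h(196,531)=(196*31+531)%997=625 -> [625]
  root = 625 != target 608
Candidate C: set leaf[2] = 7 -> leaves = [6, 45, 7, 66]
  L0: [6, 45, 7, 66]
  L1: h(6,45)=(6*31+45)%997=231 h(7,66)=(7*31+66)%997=283 -> [231, 283]
  L2: h(231,283)=(231*31+283)%997=465 -> [465]
  root = 465 != target 608
Candidate A produces the target root.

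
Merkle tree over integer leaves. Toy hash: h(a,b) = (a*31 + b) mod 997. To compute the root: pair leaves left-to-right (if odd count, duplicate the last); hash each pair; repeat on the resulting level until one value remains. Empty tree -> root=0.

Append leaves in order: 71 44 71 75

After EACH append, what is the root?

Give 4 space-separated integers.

After append 71 (leaves=[71]):
  L0: [71]
  root=71
After append 44 (leaves=[71, 44]):
  L0: [71, 44]
  L1: h(71,44)=(71*31+44)%997=251 -> [251]
  root=251
After append 71 (leaves=[71, 44, 71]):
  L0: [71, 44, 71]
  L1: h(71,44)=(71*31+44)%997=251 h(71,71)=(71*31+71)%997=278 -> [251, 278]
  L2: h(251,278)=(251*31+278)%997=83 -> [83]
  root=83
After append 75 (leaves=[71, 44, 71, 75]):
  L0: [71, 44, 71, 75]
  L1: h(71,44)=(71*31+44)%997=251 h(71,75)=(71*31+75)%997=282 -> [251, 282]
  L2: h(251,282)=(251*31+282)%997=87 -> [87]
  root=87

Answer: 71 251 83 87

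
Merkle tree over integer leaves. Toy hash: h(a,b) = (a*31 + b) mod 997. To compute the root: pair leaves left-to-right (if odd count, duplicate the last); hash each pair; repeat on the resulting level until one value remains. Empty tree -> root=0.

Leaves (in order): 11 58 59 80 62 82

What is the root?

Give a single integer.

L0: [11, 58, 59, 80, 62, 82]
L1: h(11,58)=(11*31+58)%997=399 h(59,80)=(59*31+80)%997=912 h(62,82)=(62*31+82)%997=10 -> [399, 912, 10]
L2: h(399,912)=(399*31+912)%997=320 h(10,10)=(10*31+10)%997=320 -> [320, 320]
L3: h(320,320)=(320*31+320)%997=270 -> [270]

Answer: 270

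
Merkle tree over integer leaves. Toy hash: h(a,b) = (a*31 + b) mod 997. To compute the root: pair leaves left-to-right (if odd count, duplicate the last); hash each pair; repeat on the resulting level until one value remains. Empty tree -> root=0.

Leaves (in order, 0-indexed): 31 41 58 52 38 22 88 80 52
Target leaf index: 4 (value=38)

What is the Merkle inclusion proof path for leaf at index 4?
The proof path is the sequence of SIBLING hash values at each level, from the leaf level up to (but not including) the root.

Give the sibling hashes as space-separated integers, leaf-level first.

L0 (leaves): [31, 41, 58, 52, 38, 22, 88, 80, 52], target index=4
L1: h(31,41)=(31*31+41)%997=5 [pair 0] h(58,52)=(58*31+52)%997=853 [pair 1] h(38,22)=(38*31+22)%997=203 [pair 2] h(88,80)=(88*31+80)%997=814 [pair 3] h(52,52)=(52*31+52)%997=667 [pair 4] -> [5, 853, 203, 814, 667]
  Sibling for proof at L0: 22
L2: h(5,853)=(5*31+853)%997=11 [pair 0] h(203,814)=(203*31+814)%997=128 [pair 1] h(667,667)=(667*31+667)%997=407 [pair 2] -> [11, 128, 407]
  Sibling for proof at L1: 814
L3: h(11,128)=(11*31+128)%997=469 [pair 0] h(407,407)=(407*31+407)%997=63 [pair 1] -> [469, 63]
  Sibling for proof at L2: 11
L4: h(469,63)=(469*31+63)%997=644 [pair 0] -> [644]
  Sibling for proof at L3: 63
Root: 644
Proof path (sibling hashes from leaf to root): [22, 814, 11, 63]

Answer: 22 814 11 63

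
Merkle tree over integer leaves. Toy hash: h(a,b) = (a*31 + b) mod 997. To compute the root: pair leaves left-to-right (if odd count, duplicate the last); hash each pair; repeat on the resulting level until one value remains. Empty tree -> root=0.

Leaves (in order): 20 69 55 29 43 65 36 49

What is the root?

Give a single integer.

Answer: 672

Derivation:
L0: [20, 69, 55, 29, 43, 65, 36, 49]
L1: h(20,69)=(20*31+69)%997=689 h(55,29)=(55*31+29)%997=737 h(43,65)=(43*31+65)%997=401 h(36,49)=(36*31+49)%997=168 -> [689, 737, 401, 168]
L2: h(689,737)=(689*31+737)%997=162 h(401,168)=(401*31+168)%997=635 -> [162, 635]
L3: h(162,635)=(162*31+635)%997=672 -> [672]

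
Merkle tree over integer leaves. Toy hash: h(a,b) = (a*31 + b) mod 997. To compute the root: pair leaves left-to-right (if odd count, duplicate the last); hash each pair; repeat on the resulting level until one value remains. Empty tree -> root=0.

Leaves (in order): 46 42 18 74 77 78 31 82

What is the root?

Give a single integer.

Answer: 334

Derivation:
L0: [46, 42, 18, 74, 77, 78, 31, 82]
L1: h(46,42)=(46*31+42)%997=471 h(18,74)=(18*31+74)%997=632 h(77,78)=(77*31+78)%997=471 h(31,82)=(31*31+82)%997=46 -> [471, 632, 471, 46]
L2: h(471,632)=(471*31+632)%997=278 h(471,46)=(471*31+46)%997=689 -> [278, 689]
L3: h(278,689)=(278*31+689)%997=334 -> [334]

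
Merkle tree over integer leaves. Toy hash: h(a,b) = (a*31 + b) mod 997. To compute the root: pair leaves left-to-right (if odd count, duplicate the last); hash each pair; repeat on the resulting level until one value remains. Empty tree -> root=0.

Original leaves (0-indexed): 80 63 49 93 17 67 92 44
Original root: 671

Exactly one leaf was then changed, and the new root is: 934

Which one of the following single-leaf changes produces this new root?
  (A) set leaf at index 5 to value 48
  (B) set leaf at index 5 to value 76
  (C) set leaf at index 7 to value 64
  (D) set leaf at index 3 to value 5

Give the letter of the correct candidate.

Original leaves: [80, 63, 49, 93, 17, 67, 92, 44]
Target new root: 934
Try each candidate change and compute the resulting root:
Candidate A: set leaf[5] = 48 -> leaves = [80, 63, 49, 93, 17, 48, 92, 44]
  L0: [80, 63, 49, 93, 17, 48, 92, 44]
  L1: h(80,63)=(80*31+63)%997=549 h(49,93)=(49*31+93)%997=615 h(17,48)=(17*31+48)%997=575 h(92,44)=(92*31+44)%997=902 -> [549, 615, 575, 902]
  L2: h(549,615)=(549*31+615)%997=685 h(575,902)=(575*31+902)%997=781 -> [685, 781]
  L3: h(685,781)=(685*31+781)%997=82 -> [82]
  root = 82 != target 934
Candidate B: set leaf[5] = 76 -> leaves = [80, 63, 49, 93, 17, 76, 92, 44]
  L0: [80, 63, 49, 93, 17, 76, 92, 44]
  L1: h(80,63)=(80*31+63)%997=549 h(49,93)=(49*31+93)%997=615 h(17,76)=(17*31+76)%997=603 h(92,44)=(92*31+44)%997=902 -> [549, 615, 603, 902]
  L2: h(549,615)=(549*31+615)%997=685 h(603,902)=(603*31+902)%997=652 -> [685, 652]
  L3: h(685,652)=(685*31+652)%997=950 -> [950]
  root = 950 != target 934
Candidate C: set leaf[7] = 64 -> leaves = [80, 63, 49, 93, 17, 67, 92, 64]
  L0: [80, 63, 49, 93, 17, 67, 92, 64]
  L1: h(80,63)=(80*31+63)%997=549 h(49,93)=(49*31+93)%997=615 h(17,67)=(17*31+67)%997=594 h(92,64)=(92*31+64)%997=922 -> [549, 615, 594, 922]
  L2: h(549,615)=(549*31+615)%997=685 h(594,922)=(594*31+922)%997=393 -> [685, 393]
  L3: h(685,393)=(685*31+393)%997=691 -> [691]
  root = 691 != target 934
Candidate D: set leaf[3] = 5 -> leaves = [80, 63, 49, 5, 17, 67, 92, 44]
  L0: [80, 63, 49, 5, 17, 67, 92, 44]
  L1: h(80,63)=(80*31+63)%997=549 h(49,5)=(49*31+5)%997=527 h(17,67)=(17*31+67)%997=594 h(92,44)=(92*31+44)%997=902 -> [549, 527, 594, 902]
  L2: h(549,527)=(549*31+527)%997=597 h(594,902)=(594*31+902)%997=373 -> [597, 373]
  L3: h(597,373)=(597*31+373)%997=934 -> [934]
  root = 934 == target 934  ** MATCH **
Candidate D produces the target root.

Answer: D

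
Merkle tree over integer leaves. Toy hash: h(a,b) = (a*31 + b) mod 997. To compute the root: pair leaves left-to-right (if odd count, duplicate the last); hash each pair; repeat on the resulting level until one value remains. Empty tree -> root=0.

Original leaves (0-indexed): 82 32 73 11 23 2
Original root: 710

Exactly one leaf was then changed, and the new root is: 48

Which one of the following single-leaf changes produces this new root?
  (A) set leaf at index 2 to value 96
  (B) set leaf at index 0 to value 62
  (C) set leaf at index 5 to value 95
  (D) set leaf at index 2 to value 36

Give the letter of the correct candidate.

Answer: D

Derivation:
Original leaves: [82, 32, 73, 11, 23, 2]
Target new root: 48
Try each candidate change and compute the resulting root:
Candidate A: set leaf[2] = 96 -> leaves = [82, 32, 96, 11, 23, 2]
  L0: [82, 32, 96, 11, 23, 2]
  L1: h(82,32)=(82*31+32)%997=580 h(96,11)=(96*31+11)%997=993 h(23,2)=(23*31+2)%997=715 -> [580, 993, 715]
  L2: h(580,993)=(580*31+993)%997=30 h(715,715)=(715*31+715)%997=946 -> [30, 946]
  L3: h(30,946)=(30*31+946)%997=879 -> [879]
  root = 879 != target 48
Candidate B: set leaf[0] = 62 -> leaves = [62, 32, 73, 11, 23, 2]
  L0: [62, 32, 73, 11, 23, 2]
  L1: h(62,32)=(62*31+32)%997=957 h(73,11)=(73*31+11)%997=280 h(23,2)=(23*31+2)%997=715 -> [957, 280, 715]
  L2: h(957,280)=(957*31+280)%997=37 h(715,715)=(715*31+715)%997=946 -> [37, 946]
  L3: h(37,946)=(37*31+946)%997=99 -> [99]
  root = 99 != target 48
Candidate C: set leaf[5] = 95 -> leaves = [82, 32, 73, 11, 23, 95]
  L0: [82, 32, 73, 11, 23, 95]
  L1: h(82,32)=(82*31+32)%997=580 h(73,11)=(73*31+11)%997=280 h(23,95)=(23*31+95)%997=808 -> [580, 280, 808]
  L2: h(580,280)=(580*31+280)%997=314 h(808,808)=(808*31+808)%997=931 -> [314, 931]
  L3: h(314,931)=(314*31+931)%997=695 -> [695]
  root = 695 != target 48
Candidate D: set leaf[2] = 36 -> leaves = [82, 32, 36, 11, 23, 2]
  L0: [82, 32, 36, 11, 23, 2]
  L1: h(82,32)=(82*31+32)%997=580 h(36,11)=(36*31+11)%997=130 h(23,2)=(23*31+2)%997=715 -> [580, 130, 715]
  L2: h(580,130)=(580*31+130)%997=164 h(715,715)=(715*31+715)%997=946 -> [164, 946]
  L3: h(164,946)=(164*31+946)%997=48 -> [48]
  root = 48 == target 48  ** MATCH **
Candidate D produces the target root.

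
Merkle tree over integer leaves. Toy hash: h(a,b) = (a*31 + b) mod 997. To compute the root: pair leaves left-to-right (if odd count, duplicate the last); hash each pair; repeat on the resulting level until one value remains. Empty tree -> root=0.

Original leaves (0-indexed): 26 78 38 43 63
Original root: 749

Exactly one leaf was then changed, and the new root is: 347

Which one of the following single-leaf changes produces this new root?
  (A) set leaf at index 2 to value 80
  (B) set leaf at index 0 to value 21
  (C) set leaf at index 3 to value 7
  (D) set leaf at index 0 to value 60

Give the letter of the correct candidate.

Original leaves: [26, 78, 38, 43, 63]
Target new root: 347
Try each candidate change and compute the resulting root:
Candidate A: set leaf[2] = 80 -> leaves = [26, 78, 80, 43, 63]
  L0: [26, 78, 80, 43, 63]
  L1: h(26,78)=(26*31+78)%997=884 h(80,43)=(80*31+43)%997=529 h(63,63)=(63*31+63)%997=22 -> [884, 529, 22]
  L2: h(884,529)=(884*31+529)%997=17 h(22,22)=(22*31+22)%997=704 -> [17, 704]
  L3: h(17,704)=(17*31+704)%997=234 -> [234]
  root = 234 != target 347
Candidate B: set leaf[0] = 21 -> leaves = [21, 78, 38, 43, 63]
  L0: [21, 78, 38, 43, 63]
  L1: h(21,78)=(21*31+78)%997=729 h(38,43)=(38*31+43)%997=224 h(63,63)=(63*31+63)%997=22 -> [729, 224, 22]
  L2: h(729,224)=(729*31+224)%997=889 h(22,22)=(22*31+22)%997=704 -> [889, 704]
  L3: h(889,704)=(889*31+704)%997=347 -> [347]
  root = 347 == target 347  ** MATCH **
Candidate C: set leaf[3] = 7 -> leaves = [26, 78, 38, 7, 63]
  L0: [26, 78, 38, 7, 63]
  L1: h(26,78)=(26*31+78)%997=884 h(38,7)=(38*31+7)%997=188 h(63,63)=(63*31+63)%997=22 -> [884, 188, 22]
  L2: h(884,188)=(884*31+188)%997=673 h(22,22)=(22*31+22)%997=704 -> [673, 704]
  L3: h(673,704)=(673*31+704)%997=630 -> [630]
  root = 630 != target 347
Candidate D: set leaf[0] = 60 -> leaves = [60, 78, 38, 43, 63]
  L0: [60, 78, 38, 43, 63]
  L1: h(60,78)=(60*31+78)%997=941 h(38,43)=(38*31+43)%997=224 h(63,63)=(63*31+63)%997=22 -> [941, 224, 22]
  L2: h(941,224)=(941*31+224)%997=482 h(22,22)=(22*31+22)%997=704 -> [482, 704]
  L3: h(482,704)=(482*31+704)%997=691 -> [691]
  root = 691 != target 347
Candidate B produces the target root.

Answer: B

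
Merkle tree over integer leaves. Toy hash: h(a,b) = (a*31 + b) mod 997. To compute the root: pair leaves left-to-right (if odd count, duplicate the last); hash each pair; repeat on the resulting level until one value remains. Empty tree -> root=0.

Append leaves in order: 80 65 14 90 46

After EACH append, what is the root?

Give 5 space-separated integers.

Answer: 80 551 580 656 641

Derivation:
After append 80 (leaves=[80]):
  L0: [80]
  root=80
After append 65 (leaves=[80, 65]):
  L0: [80, 65]
  L1: h(80,65)=(80*31+65)%997=551 -> [551]
  root=551
After append 14 (leaves=[80, 65, 14]):
  L0: [80, 65, 14]
  L1: h(80,65)=(80*31+65)%997=551 h(14,14)=(14*31+14)%997=448 -> [551, 448]
  L2: h(551,448)=(551*31+448)%997=580 -> [580]
  root=580
After append 90 (leaves=[80, 65, 14, 90]):
  L0: [80, 65, 14, 90]
  L1: h(80,65)=(80*31+65)%997=551 h(14,90)=(14*31+90)%997=524 -> [551, 524]
  L2: h(551,524)=(551*31+524)%997=656 -> [656]
  root=656
After append 46 (leaves=[80, 65, 14, 90, 46]):
  L0: [80, 65, 14, 90, 46]
  L1: h(80,65)=(80*31+65)%997=551 h(14,90)=(14*31+90)%997=524 h(46,46)=(46*31+46)%997=475 -> [551, 524, 475]
  L2: h(551,524)=(551*31+524)%997=656 h(475,475)=(475*31+475)%997=245 -> [656, 245]
  L3: h(656,245)=(656*31+245)%997=641 -> [641]
  root=641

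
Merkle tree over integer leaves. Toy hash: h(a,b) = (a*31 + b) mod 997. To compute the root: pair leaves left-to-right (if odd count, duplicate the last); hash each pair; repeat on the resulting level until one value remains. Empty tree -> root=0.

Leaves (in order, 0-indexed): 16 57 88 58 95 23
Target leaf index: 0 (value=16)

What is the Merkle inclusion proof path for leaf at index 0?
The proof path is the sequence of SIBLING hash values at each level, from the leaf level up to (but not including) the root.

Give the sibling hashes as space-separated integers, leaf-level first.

L0 (leaves): [16, 57, 88, 58, 95, 23], target index=0
L1: h(16,57)=(16*31+57)%997=553 [pair 0] h(88,58)=(88*31+58)%997=792 [pair 1] h(95,23)=(95*31+23)%997=974 [pair 2] -> [553, 792, 974]
  Sibling for proof at L0: 57
L2: h(553,792)=(553*31+792)%997=986 [pair 0] h(974,974)=(974*31+974)%997=261 [pair 1] -> [986, 261]
  Sibling for proof at L1: 792
L3: h(986,261)=(986*31+261)%997=917 [pair 0] -> [917]
  Sibling for proof at L2: 261
Root: 917
Proof path (sibling hashes from leaf to root): [57, 792, 261]

Answer: 57 792 261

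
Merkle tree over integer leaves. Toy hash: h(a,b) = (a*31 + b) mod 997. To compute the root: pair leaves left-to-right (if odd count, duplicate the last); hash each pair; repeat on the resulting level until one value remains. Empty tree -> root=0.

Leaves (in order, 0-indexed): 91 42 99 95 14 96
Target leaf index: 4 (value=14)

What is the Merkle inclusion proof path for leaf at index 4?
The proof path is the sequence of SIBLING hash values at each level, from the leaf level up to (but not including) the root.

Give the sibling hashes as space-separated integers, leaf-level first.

Answer: 96 530 193

Derivation:
L0 (leaves): [91, 42, 99, 95, 14, 96], target index=4
L1: h(91,42)=(91*31+42)%997=869 [pair 0] h(99,95)=(99*31+95)%997=173 [pair 1] h(14,96)=(14*31+96)%997=530 [pair 2] -> [869, 173, 530]
  Sibling for proof at L0: 96
L2: h(869,173)=(869*31+173)%997=193 [pair 0] h(530,530)=(530*31+530)%997=11 [pair 1] -> [193, 11]
  Sibling for proof at L1: 530
L3: h(193,11)=(193*31+11)%997=12 [pair 0] -> [12]
  Sibling for proof at L2: 193
Root: 12
Proof path (sibling hashes from leaf to root): [96, 530, 193]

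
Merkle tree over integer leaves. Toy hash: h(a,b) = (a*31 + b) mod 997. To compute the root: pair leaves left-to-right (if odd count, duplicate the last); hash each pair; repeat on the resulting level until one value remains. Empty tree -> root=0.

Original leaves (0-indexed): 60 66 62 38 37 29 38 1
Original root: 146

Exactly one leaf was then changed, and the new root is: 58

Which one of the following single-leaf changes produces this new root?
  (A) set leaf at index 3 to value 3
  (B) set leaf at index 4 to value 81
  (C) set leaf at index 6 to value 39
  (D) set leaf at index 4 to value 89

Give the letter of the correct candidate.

Original leaves: [60, 66, 62, 38, 37, 29, 38, 1]
Target new root: 58
Try each candidate change and compute the resulting root:
Candidate A: set leaf[3] = 3 -> leaves = [60, 66, 62, 3, 37, 29, 38, 1]
  L0: [60, 66, 62, 3, 37, 29, 38, 1]
  L1: h(60,66)=(60*31+66)%997=929 h(62,3)=(62*31+3)%997=928 h(37,29)=(37*31+29)%997=179 h(38,1)=(38*31+1)%997=182 -> [929, 928, 179, 182]
  L2: h(929,928)=(929*31+928)%997=814 h(179,182)=(179*31+182)%997=746 -> [814, 746]
  L3: h(814,746)=(814*31+746)%997=58 -> [58]
  root = 58 == target 58  ** MATCH **
Candidate B: set leaf[4] = 81 -> leaves = [60, 66, 62, 38, 81, 29, 38, 1]
  L0: [60, 66, 62, 38, 81, 29, 38, 1]
  L1: h(60,66)=(60*31+66)%997=929 h(62,38)=(62*31+38)%997=963 h(81,29)=(81*31+29)%997=546 h(38,1)=(38*31+1)%997=182 -> [929, 963, 546, 182]
  L2: h(929,963)=(929*31+963)%997=849 h(546,182)=(546*31+182)%997=159 -> [849, 159]
  L3: h(849,159)=(849*31+159)%997=556 -> [556]
  root = 556 != target 58
Candidate C: set leaf[6] = 39 -> leaves = [60, 66, 62, 38, 37, 29, 39, 1]
  L0: [60, 66, 62, 38, 37, 29, 39, 1]
  L1: h(60,66)=(60*31+66)%997=929 h(62,38)=(62*31+38)%997=963 h(37,29)=(37*31+29)%997=179 h(39,1)=(39*31+1)%997=213 -> [929, 963, 179, 213]
  L2: h(929,963)=(929*31+963)%997=849 h(179,213)=(179*31+213)%997=777 -> [849, 777]
  L3: h(849,777)=(849*31+777)%997=177 -> [177]
  root = 177 != target 58
Candidate D: set leaf[4] = 89 -> leaves = [60, 66, 62, 38, 89, 29, 38, 1]
  L0: [60, 66, 62, 38, 89, 29, 38, 1]
  L1: h(60,66)=(60*31+66)%997=929 h(62,38)=(62*31+38)%997=963 h(89,29)=(89*31+29)%997=794 h(38,1)=(38*31+1)%997=182 -> [929, 963, 794, 182]
  L2: h(929,963)=(929*31+963)%997=849 h(794,182)=(794*31+182)%997=868 -> [849, 868]
  L3: h(849,868)=(849*31+868)%997=268 -> [268]
  root = 268 != target 58
Candidate A produces the target root.

Answer: A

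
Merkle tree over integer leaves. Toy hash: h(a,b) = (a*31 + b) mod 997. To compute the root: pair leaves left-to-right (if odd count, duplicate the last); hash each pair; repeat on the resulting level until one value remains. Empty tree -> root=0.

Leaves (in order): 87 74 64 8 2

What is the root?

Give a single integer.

L0: [87, 74, 64, 8, 2]
L1: h(87,74)=(87*31+74)%997=777 h(64,8)=(64*31+8)%997=995 h(2,2)=(2*31+2)%997=64 -> [777, 995, 64]
L2: h(777,995)=(777*31+995)%997=157 h(64,64)=(64*31+64)%997=54 -> [157, 54]
L3: h(157,54)=(157*31+54)%997=933 -> [933]

Answer: 933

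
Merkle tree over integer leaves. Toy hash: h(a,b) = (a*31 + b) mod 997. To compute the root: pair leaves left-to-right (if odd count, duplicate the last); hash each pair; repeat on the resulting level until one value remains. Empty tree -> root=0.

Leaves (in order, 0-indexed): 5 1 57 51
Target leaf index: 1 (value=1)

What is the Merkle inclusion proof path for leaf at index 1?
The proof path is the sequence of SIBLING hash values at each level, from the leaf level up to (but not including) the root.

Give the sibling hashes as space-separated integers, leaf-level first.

L0 (leaves): [5, 1, 57, 51], target index=1
L1: h(5,1)=(5*31+1)%997=156 [pair 0] h(57,51)=(57*31+51)%997=821 [pair 1] -> [156, 821]
  Sibling for proof at L0: 5
L2: h(156,821)=(156*31+821)%997=672 [pair 0] -> [672]
  Sibling for proof at L1: 821
Root: 672
Proof path (sibling hashes from leaf to root): [5, 821]

Answer: 5 821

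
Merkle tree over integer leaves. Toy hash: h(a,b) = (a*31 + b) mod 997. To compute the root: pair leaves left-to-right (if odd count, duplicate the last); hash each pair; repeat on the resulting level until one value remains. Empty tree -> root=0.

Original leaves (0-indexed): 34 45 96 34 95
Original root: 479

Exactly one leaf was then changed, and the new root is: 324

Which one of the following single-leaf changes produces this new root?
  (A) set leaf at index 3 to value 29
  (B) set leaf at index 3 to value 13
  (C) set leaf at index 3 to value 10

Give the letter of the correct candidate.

Original leaves: [34, 45, 96, 34, 95]
Target new root: 324
Try each candidate change and compute the resulting root:
Candidate A: set leaf[3] = 29 -> leaves = [34, 45, 96, 29, 95]
  L0: [34, 45, 96, 29, 95]
  L1: h(34,45)=(34*31+45)%997=102 h(96,29)=(96*31+29)%997=14 h(95,95)=(95*31+95)%997=49 -> [102, 14, 49]
  L2: h(102,14)=(102*31+14)%997=185 h(49,49)=(49*31+49)%997=571 -> [185, 571]
  L3: h(185,571)=(185*31+571)%997=324 -> [324]
  root = 324 == target 324  ** MATCH **
Candidate B: set leaf[3] = 13 -> leaves = [34, 45, 96, 13, 95]
  L0: [34, 45, 96, 13, 95]
  L1: h(34,45)=(34*31+45)%997=102 h(96,13)=(96*31+13)%997=995 h(95,95)=(95*31+95)%997=49 -> [102, 995, 49]
  L2: h(102,995)=(102*31+995)%997=169 h(49,49)=(49*31+49)%997=571 -> [169, 571]
  L3: h(169,571)=(169*31+571)%997=825 -> [825]
  root = 825 != target 324
Candidate C: set leaf[3] = 10 -> leaves = [34, 45, 96, 10, 95]
  L0: [34, 45, 96, 10, 95]
  L1: h(34,45)=(34*31+45)%997=102 h(96,10)=(96*31+10)%997=992 h(95,95)=(95*31+95)%997=49 -> [102, 992, 49]
  L2: h(102,992)=(102*31+992)%997=166 h(49,49)=(49*31+49)%997=571 -> [166, 571]
  L3: h(166,571)=(166*31+571)%997=732 -> [732]
  root = 732 != target 324
Candidate A produces the target root.

Answer: A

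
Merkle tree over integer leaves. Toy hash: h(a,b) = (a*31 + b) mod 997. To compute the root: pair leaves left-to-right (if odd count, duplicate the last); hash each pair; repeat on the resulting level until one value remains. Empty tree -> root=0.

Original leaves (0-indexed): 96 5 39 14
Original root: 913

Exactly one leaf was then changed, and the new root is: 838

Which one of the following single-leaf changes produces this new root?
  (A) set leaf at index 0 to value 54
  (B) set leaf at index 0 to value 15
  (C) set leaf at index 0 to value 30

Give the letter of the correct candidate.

Answer: B

Derivation:
Original leaves: [96, 5, 39, 14]
Target new root: 838
Try each candidate change and compute the resulting root:
Candidate A: set leaf[0] = 54 -> leaves = [54, 5, 39, 14]
  L0: [54, 5, 39, 14]
  L1: h(54,5)=(54*31+5)%997=682 h(39,14)=(39*31+14)%997=226 -> [682, 226]
  L2: h(682,226)=(682*31+226)%997=431 -> [431]
  root = 431 != target 838
Candidate B: set leaf[0] = 15 -> leaves = [15, 5, 39, 14]
  L0: [15, 5, 39, 14]
  L1: h(15,5)=(15*31+5)%997=470 h(39,14)=(39*31+14)%997=226 -> [470, 226]
  L2: h(470,226)=(470*31+226)%997=838 -> [838]
  root = 838 == target 838  ** MATCH **
Candidate C: set leaf[0] = 30 -> leaves = [30, 5, 39, 14]
  L0: [30, 5, 39, 14]
  L1: h(30,5)=(30*31+5)%997=935 h(39,14)=(39*31+14)%997=226 -> [935, 226]
  L2: h(935,226)=(935*31+226)%997=298 -> [298]
  root = 298 != target 838
Candidate B produces the target root.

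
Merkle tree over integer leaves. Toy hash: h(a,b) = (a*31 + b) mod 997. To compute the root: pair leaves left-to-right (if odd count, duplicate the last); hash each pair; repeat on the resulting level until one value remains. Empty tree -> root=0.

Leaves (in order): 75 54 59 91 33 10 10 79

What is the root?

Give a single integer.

Answer: 306

Derivation:
L0: [75, 54, 59, 91, 33, 10, 10, 79]
L1: h(75,54)=(75*31+54)%997=385 h(59,91)=(59*31+91)%997=923 h(33,10)=(33*31+10)%997=36 h(10,79)=(10*31+79)%997=389 -> [385, 923, 36, 389]
L2: h(385,923)=(385*31+923)%997=894 h(36,389)=(36*31+389)%997=508 -> [894, 508]
L3: h(894,508)=(894*31+508)%997=306 -> [306]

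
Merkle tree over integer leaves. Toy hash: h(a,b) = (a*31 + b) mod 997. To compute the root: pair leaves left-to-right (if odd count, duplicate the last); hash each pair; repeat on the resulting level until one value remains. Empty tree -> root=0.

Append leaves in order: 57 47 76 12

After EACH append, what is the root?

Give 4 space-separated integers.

Answer: 57 817 840 776

Derivation:
After append 57 (leaves=[57]):
  L0: [57]
  root=57
After append 47 (leaves=[57, 47]):
  L0: [57, 47]
  L1: h(57,47)=(57*31+47)%997=817 -> [817]
  root=817
After append 76 (leaves=[57, 47, 76]):
  L0: [57, 47, 76]
  L1: h(57,47)=(57*31+47)%997=817 h(76,76)=(76*31+76)%997=438 -> [817, 438]
  L2: h(817,438)=(817*31+438)%997=840 -> [840]
  root=840
After append 12 (leaves=[57, 47, 76, 12]):
  L0: [57, 47, 76, 12]
  L1: h(57,47)=(57*31+47)%997=817 h(76,12)=(76*31+12)%997=374 -> [817, 374]
  L2: h(817,374)=(817*31+374)%997=776 -> [776]
  root=776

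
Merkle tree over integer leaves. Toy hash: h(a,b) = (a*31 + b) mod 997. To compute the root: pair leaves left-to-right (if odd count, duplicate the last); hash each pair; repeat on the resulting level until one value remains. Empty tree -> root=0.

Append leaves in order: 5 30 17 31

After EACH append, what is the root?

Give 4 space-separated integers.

After append 5 (leaves=[5]):
  L0: [5]
  root=5
After append 30 (leaves=[5, 30]):
  L0: [5, 30]
  L1: h(5,30)=(5*31+30)%997=185 -> [185]
  root=185
After append 17 (leaves=[5, 30, 17]):
  L0: [5, 30, 17]
  L1: h(5,30)=(5*31+30)%997=185 h(17,17)=(17*31+17)%997=544 -> [185, 544]
  L2: h(185,544)=(185*31+544)%997=297 -> [297]
  root=297
After append 31 (leaves=[5, 30, 17, 31]):
  L0: [5, 30, 17, 31]
  L1: h(5,30)=(5*31+30)%997=185 h(17,31)=(17*31+31)%997=558 -> [185, 558]
  L2: h(185,558)=(185*31+558)%997=311 -> [311]
  root=311

Answer: 5 185 297 311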